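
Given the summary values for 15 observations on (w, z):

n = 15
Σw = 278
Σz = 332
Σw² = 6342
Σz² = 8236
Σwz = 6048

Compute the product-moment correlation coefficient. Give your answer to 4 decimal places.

-0.1022

r = (nΣwz − ΣwΣz) / √[(nΣw² − (Σw)²)(nΣz² − (Σz)²)]
Numerator: 15×6048 − 278×332 = -1576
Denominator: √[(95130 − 77284)(123540 − 110224)] = √[17846 × 13316] = 15415.4901
r = -1576 / 15415.4901 ≈ -0.1022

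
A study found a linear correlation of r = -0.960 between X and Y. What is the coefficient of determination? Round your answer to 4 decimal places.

r² = (-0.960)² = 0.9216

0.9216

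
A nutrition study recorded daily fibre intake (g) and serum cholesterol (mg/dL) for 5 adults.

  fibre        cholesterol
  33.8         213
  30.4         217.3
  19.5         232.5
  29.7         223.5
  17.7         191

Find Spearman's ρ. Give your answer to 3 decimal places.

0.000

Rank fibre: 5, 4, 2, 3, 1
Rank cholesterol: 2, 3, 5, 4, 1
d = rank(fibre) − rank(cholesterol): 3, 1, -3, -1, 0; Σd² = 20
ρ = 1 − 6Σd² / [n(n²−1)] = 1 − 6×20 / (5×24) = 1 − 120/120 ≈ 0.000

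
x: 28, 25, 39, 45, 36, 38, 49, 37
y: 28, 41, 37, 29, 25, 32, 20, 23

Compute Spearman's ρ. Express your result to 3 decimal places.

Rank x: 2, 1, 6, 7, 3, 5, 8, 4
Rank y: 4, 8, 7, 5, 3, 6, 1, 2
d = rank(x) − rank(y): -2, -7, -1, 2, 0, -1, 7, 2; Σd² = 112
ρ = 1 − 6Σd² / [n(n²−1)] = 1 − 6×112 / (8×63) = 1 − 672/504 ≈ -0.333

-0.333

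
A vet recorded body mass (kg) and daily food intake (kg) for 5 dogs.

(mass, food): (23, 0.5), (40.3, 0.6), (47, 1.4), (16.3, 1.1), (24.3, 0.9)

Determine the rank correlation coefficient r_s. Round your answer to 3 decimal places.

Rank mass: 2, 4, 5, 1, 3
Rank food: 1, 2, 5, 4, 3
d = rank(mass) − rank(food): 1, 2, 0, -3, 0; Σd² = 14
ρ = 1 − 6Σd² / [n(n²−1)] = 1 − 6×14 / (5×24) = 1 − 84/120 ≈ 0.300

0.300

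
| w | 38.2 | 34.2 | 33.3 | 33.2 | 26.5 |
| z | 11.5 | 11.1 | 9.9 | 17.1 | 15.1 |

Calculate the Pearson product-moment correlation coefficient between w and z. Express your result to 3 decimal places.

n = 5, Σw = 165.4, Σz = 64.7, Σw² = 5542.26, Σz² = 873.89, Σwz = 2116.46
nΣwz − ΣwΣz = 10582.3 − 10701.38 = -119.08
nΣw² − (Σw)² = 27711.3 − 27357.16 = 354.14; nΣz² − (Σz)² = 4369.45 − 4186.09 = 183.36
r = -119.08 / √(354.14 × 183.36) = -119.08 / 254.8237 ≈ -0.467

-0.467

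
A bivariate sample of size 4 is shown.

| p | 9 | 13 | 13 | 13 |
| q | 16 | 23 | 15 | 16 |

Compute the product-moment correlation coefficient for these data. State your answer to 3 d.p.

0.271

n = 4, Σp = 48, Σq = 70, Σp² = 588, Σq² = 1266, Σpq = 846
nΣpq − ΣpΣq = 3384 − 3360 = 24
nΣp² − (Σp)² = 2352 − 2304 = 48; nΣq² − (Σq)² = 5064 − 4900 = 164
r = 24 / √(48 × 164) = 24 / 88.7243 ≈ 0.271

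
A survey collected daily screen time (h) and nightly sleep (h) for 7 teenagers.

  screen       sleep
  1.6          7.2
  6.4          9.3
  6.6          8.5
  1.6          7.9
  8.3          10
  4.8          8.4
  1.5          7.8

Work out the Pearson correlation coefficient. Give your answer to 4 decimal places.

n = 7, Σx = 30.8, Σy = 59.1, Σx² = 183.82, Σy² = 504.39, Σxy = 274.8
nΣxy − ΣxΣy = 1923.6 − 1820.28 = 103.32
nΣx² − (Σx)² = 1286.74 − 948.64 = 338.1; nΣy² − (Σy)² = 3530.73 − 3492.81 = 37.92
r = 103.32 / √(338.1 × 37.92) = 103.32 / 113.2288 ≈ 0.9125

0.9125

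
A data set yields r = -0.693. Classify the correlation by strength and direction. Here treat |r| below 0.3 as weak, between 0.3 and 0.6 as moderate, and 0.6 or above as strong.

strong negative

r = -0.693 < 0 so the relationship is negative.
|r| = 0.693, which falls in the strong range.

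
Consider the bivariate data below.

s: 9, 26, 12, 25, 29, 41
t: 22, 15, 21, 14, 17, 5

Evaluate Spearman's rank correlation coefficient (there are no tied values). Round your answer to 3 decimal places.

Rank s: 1, 4, 2, 3, 5, 6
Rank t: 6, 3, 5, 2, 4, 1
d = rank(s) − rank(t): -5, 1, -3, 1, 1, 5; Σd² = 62
ρ = 1 − 6Σd² / [n(n²−1)] = 1 − 6×62 / (6×35) = 1 − 372/210 ≈ -0.771

-0.771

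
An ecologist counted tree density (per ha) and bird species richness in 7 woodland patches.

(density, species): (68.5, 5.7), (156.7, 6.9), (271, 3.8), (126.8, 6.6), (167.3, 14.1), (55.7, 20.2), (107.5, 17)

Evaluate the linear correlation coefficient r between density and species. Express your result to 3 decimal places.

-0.529

n = 7, Σx = 953.5, Σy = 74.3, Σx² = 161414.41, Σy² = 1033.95, Σxy = 8649.93
nΣxy − ΣxΣy = 60549.51 − 70845.05 = -10295.54
nΣx² − (Σx)² = 1129900.87 − 909162.25 = 220738.62; nΣy² − (Σy)² = 7237.65 − 5520.49 = 1717.16
r = -10295.54 / √(220738.62 × 1717.16) = -10295.54 / 19469.0403 ≈ -0.529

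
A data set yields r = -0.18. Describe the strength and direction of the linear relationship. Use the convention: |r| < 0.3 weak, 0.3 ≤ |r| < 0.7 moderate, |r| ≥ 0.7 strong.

weak negative

r = -0.18 < 0 so the relationship is negative.
|r| = 0.18, which falls in the weak range.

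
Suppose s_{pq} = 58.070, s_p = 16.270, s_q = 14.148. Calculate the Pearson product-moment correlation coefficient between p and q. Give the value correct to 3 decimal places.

r = Cov(p,q) / (s_p · s_q) = 58.070 / (16.270 × 14.148)
  = 58.070 / 230.1880 ≈ 0.252

0.252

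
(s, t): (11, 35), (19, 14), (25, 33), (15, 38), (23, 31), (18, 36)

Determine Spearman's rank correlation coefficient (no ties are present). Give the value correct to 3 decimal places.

-0.600

Rank s: 1, 4, 6, 2, 5, 3
Rank t: 4, 1, 3, 6, 2, 5
d = rank(s) − rank(t): -3, 3, 3, -4, 3, -2; Σd² = 56
ρ = 1 − 6Σd² / [n(n²−1)] = 1 − 6×56 / (6×35) = 1 − 336/210 ≈ -0.600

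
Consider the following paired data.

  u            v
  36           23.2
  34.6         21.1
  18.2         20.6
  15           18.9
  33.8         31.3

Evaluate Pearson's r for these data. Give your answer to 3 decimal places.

n = 5, Σu = 137.6, Σv = 115.1, Σu² = 4191.84, Σv² = 2744.71, Σuv = 3281.62
nΣuv − ΣuΣv = 16408.1 − 15837.76 = 570.34
nΣu² − (Σu)² = 20959.2 − 18933.76 = 2025.44; nΣv² − (Σv)² = 13723.55 − 13248.01 = 475.54
r = 570.34 / √(2025.44 × 475.54) = 570.34 / 981.4162 ≈ 0.581

0.581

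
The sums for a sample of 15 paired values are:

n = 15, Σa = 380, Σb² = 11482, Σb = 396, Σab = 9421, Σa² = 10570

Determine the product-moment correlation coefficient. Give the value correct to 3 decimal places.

-0.621

r = (nΣab − ΣaΣb) / √[(nΣa² − (Σa)²)(nΣb² − (Σb)²)]
Numerator: 15×9421 − 380×396 = -9165
Denominator: √[(158550 − 144400)(172230 − 156816)] = √[14150 × 15414] = 14768.4833
r = -9165 / 14768.4833 ≈ -0.621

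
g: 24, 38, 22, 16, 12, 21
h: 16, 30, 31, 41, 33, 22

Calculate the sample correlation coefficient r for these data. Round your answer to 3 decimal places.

n = 6, Σg = 133, Σh = 173, Σg² = 3345, Σh² = 5371, Σgh = 3720
nΣgh − ΣgΣh = 22320 − 23009 = -689
nΣg² − (Σg)² = 20070 − 17689 = 2381; nΣh² − (Σh)² = 32226 − 29929 = 2297
r = -689 / √(2381 × 2297) = -689 / 2338.6229 ≈ -0.295

-0.295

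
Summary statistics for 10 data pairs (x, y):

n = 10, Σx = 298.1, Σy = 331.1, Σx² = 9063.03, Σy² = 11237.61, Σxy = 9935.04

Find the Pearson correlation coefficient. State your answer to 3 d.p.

r = (nΣxy − ΣxΣy) / √[(nΣx² − (Σx)²)(nΣy² − (Σy)²)]
Numerator: 10×9935.04 − 298.1×331.1 = 649.49
Denominator: √[(90630.3 − 88863.61)(112376.1 − 109627.21)] = √[1766.69 × 2748.89] = 2203.7324
r = 649.49 / 2203.7324 ≈ 0.295

0.295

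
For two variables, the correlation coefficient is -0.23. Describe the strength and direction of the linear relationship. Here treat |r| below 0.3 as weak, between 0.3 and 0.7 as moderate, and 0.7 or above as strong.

r = -0.23 < 0 so the relationship is negative.
|r| = 0.23, which falls in the weak range.

weak negative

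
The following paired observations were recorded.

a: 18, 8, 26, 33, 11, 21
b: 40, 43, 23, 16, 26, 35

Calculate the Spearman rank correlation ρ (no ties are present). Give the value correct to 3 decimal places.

Rank a: 3, 1, 5, 6, 2, 4
Rank b: 5, 6, 2, 1, 3, 4
d = rank(a) − rank(b): -2, -5, 3, 5, -1, 0; Σd² = 64
ρ = 1 − 6Σd² / [n(n²−1)] = 1 − 6×64 / (6×35) = 1 − 384/210 ≈ -0.829

-0.829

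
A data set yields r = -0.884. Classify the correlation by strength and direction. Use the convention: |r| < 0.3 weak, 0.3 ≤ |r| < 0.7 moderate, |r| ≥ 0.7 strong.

r = -0.884 < 0 so the relationship is negative.
|r| = 0.884, which falls in the strong range.

strong negative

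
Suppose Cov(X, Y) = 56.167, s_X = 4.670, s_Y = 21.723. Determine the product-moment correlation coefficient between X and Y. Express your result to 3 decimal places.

0.554

r = Cov(X,Y) / (s_X · s_Y) = 56.167 / (4.670 × 21.723)
  = 56.167 / 101.4464 ≈ 0.554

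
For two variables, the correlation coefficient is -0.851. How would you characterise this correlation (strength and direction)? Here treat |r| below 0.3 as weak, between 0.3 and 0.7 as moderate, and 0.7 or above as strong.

strong negative

r = -0.851 < 0 so the relationship is negative.
|r| = 0.851, which falls in the strong range.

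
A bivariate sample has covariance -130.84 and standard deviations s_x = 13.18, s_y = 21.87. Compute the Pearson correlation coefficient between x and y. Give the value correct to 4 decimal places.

r = Cov(x,y) / (s_x · s_y) = -130.84 / (13.18 × 21.87)
  = -130.84 / 288.2466 ≈ -0.4539

-0.4539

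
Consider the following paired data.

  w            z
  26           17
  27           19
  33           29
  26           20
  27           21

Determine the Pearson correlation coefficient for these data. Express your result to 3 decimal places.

0.961

n = 5, Σw = 139, Σz = 106, Σw² = 3899, Σz² = 2332, Σwz = 2999
nΣwz − ΣwΣz = 14995 − 14734 = 261
nΣw² − (Σw)² = 19495 − 19321 = 174; nΣz² − (Σz)² = 11660 − 11236 = 424
r = 261 / √(174 × 424) = 261 / 271.6174 ≈ 0.961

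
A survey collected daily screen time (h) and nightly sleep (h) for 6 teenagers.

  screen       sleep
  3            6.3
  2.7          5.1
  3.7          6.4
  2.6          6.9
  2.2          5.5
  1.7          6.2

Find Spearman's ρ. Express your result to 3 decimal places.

Rank screen: 5, 4, 6, 3, 2, 1
Rank sleep: 4, 1, 5, 6, 2, 3
d = rank(screen) − rank(sleep): 1, 3, 1, -3, 0, -2; Σd² = 24
ρ = 1 − 6Σd² / [n(n²−1)] = 1 − 6×24 / (6×35) = 1 − 144/210 ≈ 0.314

0.314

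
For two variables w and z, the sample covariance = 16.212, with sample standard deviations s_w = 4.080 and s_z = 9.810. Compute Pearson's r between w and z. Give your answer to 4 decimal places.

0.4050

r = Cov(w,z) / (s_w · s_z) = 16.212 / (4.080 × 9.810)
  = 16.212 / 40.0248 ≈ 0.4050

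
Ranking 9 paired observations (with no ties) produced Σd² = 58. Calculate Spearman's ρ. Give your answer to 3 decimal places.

0.517

ρ = 1 − 6Σd² / [n(n²−1)] = 1 − 6×58 / (9×80)
  = 1 − 348/720 = 1 − 0.4833 ≈ 0.517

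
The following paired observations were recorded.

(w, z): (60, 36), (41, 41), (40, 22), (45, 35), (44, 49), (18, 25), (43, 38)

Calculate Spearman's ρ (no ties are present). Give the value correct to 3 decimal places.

0.393

Rank w: 7, 3, 2, 6, 5, 1, 4
Rank z: 4, 6, 1, 3, 7, 2, 5
d = rank(w) − rank(z): 3, -3, 1, 3, -2, -1, -1; Σd² = 34
ρ = 1 − 6Σd² / [n(n²−1)] = 1 − 6×34 / (7×48) = 1 − 204/336 ≈ 0.393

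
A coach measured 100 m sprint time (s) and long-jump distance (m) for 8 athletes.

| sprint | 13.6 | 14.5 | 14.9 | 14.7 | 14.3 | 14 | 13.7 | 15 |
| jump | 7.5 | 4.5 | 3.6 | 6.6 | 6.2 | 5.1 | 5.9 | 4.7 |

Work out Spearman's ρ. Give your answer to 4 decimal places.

-0.5952

Rank sprint: 1, 5, 7, 6, 4, 3, 2, 8
Rank jump: 8, 2, 1, 7, 6, 4, 5, 3
d = rank(sprint) − rank(jump): -7, 3, 6, -1, -2, -1, -3, 5; Σd² = 134
ρ = 1 − 6Σd² / [n(n²−1)] = 1 − 6×134 / (8×63) = 1 − 804/504 ≈ -0.5952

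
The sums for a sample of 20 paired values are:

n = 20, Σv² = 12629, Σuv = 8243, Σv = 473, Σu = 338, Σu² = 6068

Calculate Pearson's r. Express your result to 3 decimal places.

0.348

r = (nΣuv − ΣuΣv) / √[(nΣu² − (Σu)²)(nΣv² − (Σv)²)]
Numerator: 20×8243 − 338×473 = 4986
Denominator: √[(121360 − 114244)(252580 − 223729)] = √[7116 × 28851] = 14328.4234
r = 4986 / 14328.4234 ≈ 0.348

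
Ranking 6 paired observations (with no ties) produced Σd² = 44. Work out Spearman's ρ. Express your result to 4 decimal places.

ρ = 1 − 6Σd² / [n(n²−1)] = 1 − 6×44 / (6×35)
  = 1 − 264/210 = 1 − 1.25714 ≈ -0.2571

-0.2571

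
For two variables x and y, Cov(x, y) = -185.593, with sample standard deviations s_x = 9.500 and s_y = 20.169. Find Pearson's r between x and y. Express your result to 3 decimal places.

r = Cov(x,y) / (s_x · s_y) = -185.593 / (9.500 × 20.169)
  = -185.593 / 191.6055 ≈ -0.969

-0.969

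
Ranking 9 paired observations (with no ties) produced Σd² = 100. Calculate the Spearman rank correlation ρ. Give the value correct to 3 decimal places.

0.167

ρ = 1 − 6Σd² / [n(n²−1)] = 1 − 6×100 / (9×80)
  = 1 − 600/720 = 1 − 0.8333 ≈ 0.167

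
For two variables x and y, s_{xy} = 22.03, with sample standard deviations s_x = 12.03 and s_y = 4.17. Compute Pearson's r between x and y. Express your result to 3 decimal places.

0.439

r = Cov(x,y) / (s_x · s_y) = 22.03 / (12.03 × 4.17)
  = 22.03 / 50.1651 ≈ 0.439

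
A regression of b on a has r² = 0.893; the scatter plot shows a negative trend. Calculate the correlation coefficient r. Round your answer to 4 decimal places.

|r| = √0.893 = 0.9450
The association is negative, so r = −0.9450.

-0.9450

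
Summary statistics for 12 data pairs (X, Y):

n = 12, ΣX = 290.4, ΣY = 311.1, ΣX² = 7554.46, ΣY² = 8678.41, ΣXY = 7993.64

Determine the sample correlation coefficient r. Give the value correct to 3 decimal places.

r = (nΣXY − ΣXΣY) / √[(nΣX² − (ΣX)²)(nΣY² − (ΣY)²)]
Numerator: 12×7993.64 − 290.4×311.1 = 5580.24
Denominator: √[(90653.52 − 84332.16)(104140.92 − 96783.21)] = √[6321.36 × 7357.71] = 6819.8778
r = 5580.24 / 6819.8778 ≈ 0.818

0.818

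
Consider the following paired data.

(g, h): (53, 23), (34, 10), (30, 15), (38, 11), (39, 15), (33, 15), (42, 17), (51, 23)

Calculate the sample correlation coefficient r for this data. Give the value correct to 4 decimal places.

0.8334

n = 8, Σg = 320, Σh = 129, Σg² = 13284, Σh² = 2243, Σgh = 5394
nΣgh − ΣgΣh = 43152 − 41280 = 1872
nΣg² − (Σg)² = 106272 − 102400 = 3872; nΣh² − (Σh)² = 17944 − 16641 = 1303
r = 1872 / √(3872 × 1303) = 1872 / 2246.1558 ≈ 0.8334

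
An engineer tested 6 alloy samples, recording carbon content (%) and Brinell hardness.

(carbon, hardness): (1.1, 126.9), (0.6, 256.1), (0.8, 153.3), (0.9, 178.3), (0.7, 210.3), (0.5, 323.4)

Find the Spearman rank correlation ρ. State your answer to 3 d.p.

Rank carbon: 6, 2, 4, 5, 3, 1
Rank hardness: 1, 5, 2, 3, 4, 6
d = rank(carbon) − rank(hardness): 5, -3, 2, 2, -1, -5; Σd² = 68
ρ = 1 − 6Σd² / [n(n²−1)] = 1 − 6×68 / (6×35) = 1 − 408/210 ≈ -0.943

-0.943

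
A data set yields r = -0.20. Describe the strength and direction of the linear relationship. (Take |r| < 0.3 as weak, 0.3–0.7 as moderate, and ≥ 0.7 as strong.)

r = -0.20 < 0 so the relationship is negative.
|r| = 0.20, which falls in the weak range.

weak negative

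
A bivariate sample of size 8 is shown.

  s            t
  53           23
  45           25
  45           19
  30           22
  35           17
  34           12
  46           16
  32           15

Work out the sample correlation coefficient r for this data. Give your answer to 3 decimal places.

0.459

n = 8, Σs = 320, Σt = 149, Σs² = 13280, Σt² = 2913, Σst = 6078
nΣst − ΣsΣt = 48624 − 47680 = 944
nΣs² − (Σs)² = 106240 − 102400 = 3840; nΣt² − (Σt)² = 23304 − 22201 = 1103
r = 944 / √(3840 × 1103) = 944 / 2058.0379 ≈ 0.459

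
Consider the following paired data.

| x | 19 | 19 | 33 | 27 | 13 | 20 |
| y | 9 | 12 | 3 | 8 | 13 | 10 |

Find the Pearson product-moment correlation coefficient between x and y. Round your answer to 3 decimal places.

n = 6, Σx = 131, Σy = 55, Σx² = 3109, Σy² = 567, Σxy = 1083
nΣxy − ΣxΣy = 6498 − 7205 = -707
nΣx² − (Σx)² = 18654 − 17161 = 1493; nΣy² − (Σy)² = 3402 − 3025 = 377
r = -707 / √(1493 × 377) = -707 / 750.2406 ≈ -0.942

-0.942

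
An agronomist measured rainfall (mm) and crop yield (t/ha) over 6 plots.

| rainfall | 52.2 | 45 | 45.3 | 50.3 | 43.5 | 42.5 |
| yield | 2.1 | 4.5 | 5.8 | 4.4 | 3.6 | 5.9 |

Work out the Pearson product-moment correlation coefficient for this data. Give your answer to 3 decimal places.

n = 6, Σx = 278.8, Σy = 26.3, Σx² = 13030.52, Σy² = 125.43, Σxy = 1203.53
nΣxy − ΣxΣy = 7221.18 − 7332.44 = -111.26
nΣx² − (Σx)² = 78183.12 − 77729.44 = 453.68; nΣy² − (Σy)² = 752.58 − 691.69 = 60.89
r = -111.26 / √(453.68 × 60.89) = -111.26 / 166.2064 ≈ -0.669

-0.669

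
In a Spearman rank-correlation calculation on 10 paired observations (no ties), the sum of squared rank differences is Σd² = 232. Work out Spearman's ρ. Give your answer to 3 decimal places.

ρ = 1 − 6Σd² / [n(n²−1)] = 1 − 6×232 / (10×99)
  = 1 − 1392/990 = 1 − 1.4061 ≈ -0.406

-0.406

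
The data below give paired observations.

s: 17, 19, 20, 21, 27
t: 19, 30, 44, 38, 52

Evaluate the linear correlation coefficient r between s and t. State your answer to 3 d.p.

n = 5, Σs = 104, Σt = 183, Σs² = 2220, Σt² = 7345, Σst = 3975
nΣst − ΣsΣt = 19875 − 19032 = 843
nΣs² − (Σs)² = 11100 − 10816 = 284; nΣt² − (Σt)² = 36725 − 33489 = 3236
r = 843 / √(284 × 3236) = 843 / 958.6574 ≈ 0.879

0.879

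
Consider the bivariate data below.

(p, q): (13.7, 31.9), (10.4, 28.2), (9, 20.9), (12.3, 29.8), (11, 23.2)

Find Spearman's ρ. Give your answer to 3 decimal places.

0.900

Rank p: 5, 2, 1, 4, 3
Rank q: 5, 3, 1, 4, 2
d = rank(p) − rank(q): 0, -1, 0, 0, 1; Σd² = 2
ρ = 1 − 6Σd² / [n(n²−1)] = 1 − 6×2 / (5×24) = 1 − 12/120 ≈ 0.900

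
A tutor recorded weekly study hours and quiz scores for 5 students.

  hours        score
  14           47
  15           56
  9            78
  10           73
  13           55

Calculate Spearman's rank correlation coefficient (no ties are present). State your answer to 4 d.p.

-0.7000

Rank hours: 4, 5, 1, 2, 3
Rank score: 1, 3, 5, 4, 2
d = rank(hours) − rank(score): 3, 2, -4, -2, 1; Σd² = 34
ρ = 1 − 6Σd² / [n(n²−1)] = 1 − 6×34 / (5×24) = 1 − 204/120 ≈ -0.7000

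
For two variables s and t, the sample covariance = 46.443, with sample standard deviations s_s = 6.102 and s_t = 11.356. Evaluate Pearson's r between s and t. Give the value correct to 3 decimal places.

0.670

r = Cov(s,t) / (s_s · s_t) = 46.443 / (6.102 × 11.356)
  = 46.443 / 69.2943 ≈ 0.670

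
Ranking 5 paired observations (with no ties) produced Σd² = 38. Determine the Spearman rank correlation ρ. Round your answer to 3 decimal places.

ρ = 1 − 6Σd² / [n(n²−1)] = 1 − 6×38 / (5×24)
  = 1 − 228/120 = 1 − 1.9000 ≈ -0.900

-0.900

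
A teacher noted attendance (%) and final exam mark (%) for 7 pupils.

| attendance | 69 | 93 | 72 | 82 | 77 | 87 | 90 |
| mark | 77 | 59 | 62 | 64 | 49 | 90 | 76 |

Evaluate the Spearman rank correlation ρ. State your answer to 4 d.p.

Rank attendance: 1, 7, 2, 4, 3, 5, 6
Rank mark: 6, 2, 3, 4, 1, 7, 5
d = rank(attendance) − rank(mark): -5, 5, -1, 0, 2, -2, 1; Σd² = 60
ρ = 1 − 6Σd² / [n(n²−1)] = 1 − 6×60 / (7×48) = 1 − 360/336 ≈ -0.0714

-0.0714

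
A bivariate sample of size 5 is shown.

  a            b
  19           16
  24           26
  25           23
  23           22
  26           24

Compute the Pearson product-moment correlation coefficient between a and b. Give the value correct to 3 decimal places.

n = 5, Σa = 117, Σb = 111, Σa² = 2767, Σb² = 2521, Σab = 2633
nΣab − ΣaΣb = 13165 − 12987 = 178
nΣa² − (Σa)² = 13835 − 13689 = 146; nΣb² − (Σb)² = 12605 − 12321 = 284
r = 178 / √(146 × 284) = 178 / 203.6271 ≈ 0.874

0.874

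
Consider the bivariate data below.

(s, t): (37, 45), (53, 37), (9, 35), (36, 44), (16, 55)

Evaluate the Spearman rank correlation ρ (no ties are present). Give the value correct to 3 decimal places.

Rank s: 4, 5, 1, 3, 2
Rank t: 4, 2, 1, 3, 5
d = rank(s) − rank(t): 0, 3, 0, 0, -3; Σd² = 18
ρ = 1 − 6Σd² / [n(n²−1)] = 1 − 6×18 / (5×24) = 1 − 108/120 ≈ 0.100

0.100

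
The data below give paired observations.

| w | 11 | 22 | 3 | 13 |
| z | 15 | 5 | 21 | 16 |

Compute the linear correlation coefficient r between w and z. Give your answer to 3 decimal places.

n = 4, Σw = 49, Σz = 57, Σw² = 783, Σz² = 947, Σwz = 546
nΣwz − ΣwΣz = 2184 − 2793 = -609
nΣw² − (Σw)² = 3132 − 2401 = 731; nΣz² − (Σz)² = 3788 − 3249 = 539
r = -609 / √(731 × 539) = -609 / 627.7014 ≈ -0.970

-0.970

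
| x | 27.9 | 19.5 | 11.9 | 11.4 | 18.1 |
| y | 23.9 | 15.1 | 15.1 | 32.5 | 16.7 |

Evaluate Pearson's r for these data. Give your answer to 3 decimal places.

-0.103

n = 5, Σx = 88.8, Σy = 103.3, Σx² = 1757.84, Σy² = 2362.37, Σxy = 1813.72
nΣxy − ΣxΣy = 9068.6 − 9173.04 = -104.44
nΣx² − (Σx)² = 8789.2 − 7885.44 = 903.76; nΣy² − (Σy)² = 11811.85 − 10670.89 = 1140.96
r = -104.44 / √(903.76 × 1140.96) = -104.44 / 1015.4575 ≈ -0.103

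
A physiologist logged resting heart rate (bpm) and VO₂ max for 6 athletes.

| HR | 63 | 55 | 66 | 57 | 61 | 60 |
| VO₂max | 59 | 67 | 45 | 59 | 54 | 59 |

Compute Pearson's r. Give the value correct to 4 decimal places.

n = 6, Σx = 362, Σy = 343, Σx² = 21920, Σy² = 19873, Σxy = 20569
nΣxy − ΣxΣy = 123414 − 124166 = -752
nΣx² − (Σx)² = 131520 − 131044 = 476; nΣy² − (Σy)² = 119238 − 117649 = 1589
r = -752 / √(476 × 1589) = -752 / 869.6919 ≈ -0.8647

-0.8647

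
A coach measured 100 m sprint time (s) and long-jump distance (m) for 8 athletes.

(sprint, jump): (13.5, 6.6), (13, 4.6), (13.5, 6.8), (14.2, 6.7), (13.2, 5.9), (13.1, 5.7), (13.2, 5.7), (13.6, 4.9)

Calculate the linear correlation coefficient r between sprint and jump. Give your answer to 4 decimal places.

n = 8, Σx = 107.3, Σy = 46.9, Σx² = 1440.19, Σy² = 279.65, Σxy = 630.27
nΣxy − ΣxΣy = 5042.16 − 5032.37 = 9.79
nΣx² − (Σx)² = 11521.52 − 11513.29 = 8.23; nΣy² − (Σy)² = 2237.2 − 2199.61 = 37.59
r = 9.79 / √(8.23 × 37.59) = 9.79 / 17.5888 ≈ 0.5566

0.5566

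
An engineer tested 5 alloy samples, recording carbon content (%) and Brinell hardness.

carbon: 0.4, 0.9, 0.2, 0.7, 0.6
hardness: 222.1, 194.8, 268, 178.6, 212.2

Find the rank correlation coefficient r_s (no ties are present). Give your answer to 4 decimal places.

-0.9000

Rank carbon: 2, 5, 1, 4, 3
Rank hardness: 4, 2, 5, 1, 3
d = rank(carbon) − rank(hardness): -2, 3, -4, 3, 0; Σd² = 38
ρ = 1 − 6Σd² / [n(n²−1)] = 1 − 6×38 / (5×24) = 1 − 228/120 ≈ -0.9000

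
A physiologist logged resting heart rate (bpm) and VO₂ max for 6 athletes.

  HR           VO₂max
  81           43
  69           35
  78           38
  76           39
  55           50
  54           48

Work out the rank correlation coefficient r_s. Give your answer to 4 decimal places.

-0.4286

Rank HR: 6, 3, 5, 4, 2, 1
Rank VO₂max: 4, 1, 2, 3, 6, 5
d = rank(HR) − rank(VO₂max): 2, 2, 3, 1, -4, -4; Σd² = 50
ρ = 1 − 6Σd² / [n(n²−1)] = 1 − 6×50 / (6×35) = 1 − 300/210 ≈ -0.4286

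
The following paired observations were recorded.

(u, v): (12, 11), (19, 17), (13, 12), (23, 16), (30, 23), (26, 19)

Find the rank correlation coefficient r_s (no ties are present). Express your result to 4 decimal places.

Rank u: 1, 3, 2, 4, 6, 5
Rank v: 1, 4, 2, 3, 6, 5
d = rank(u) − rank(v): 0, -1, 0, 1, 0, 0; Σd² = 2
ρ = 1 − 6Σd² / [n(n²−1)] = 1 − 6×2 / (6×35) = 1 − 12/210 ≈ 0.9429

0.9429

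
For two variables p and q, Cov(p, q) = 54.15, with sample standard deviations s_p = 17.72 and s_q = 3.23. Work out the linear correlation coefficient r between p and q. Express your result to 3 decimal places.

0.946

r = Cov(p,q) / (s_p · s_q) = 54.15 / (17.72 × 3.23)
  = 54.15 / 57.2356 ≈ 0.946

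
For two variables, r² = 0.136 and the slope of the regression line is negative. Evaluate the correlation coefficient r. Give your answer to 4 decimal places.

|r| = √0.136 = 0.3688
The association is negative, so r = −0.3688.

-0.3688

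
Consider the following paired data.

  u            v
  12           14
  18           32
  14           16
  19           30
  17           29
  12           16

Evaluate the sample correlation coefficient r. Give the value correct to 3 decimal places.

n = 6, Σu = 92, Σv = 137, Σu² = 1458, Σv² = 3473, Σuv = 2223
nΣuv − ΣuΣv = 13338 − 12604 = 734
nΣu² − (Σu)² = 8748 − 8464 = 284; nΣv² − (Σv)² = 20838 − 18769 = 2069
r = 734 / √(284 × 2069) = 734 / 766.5481 ≈ 0.958

0.958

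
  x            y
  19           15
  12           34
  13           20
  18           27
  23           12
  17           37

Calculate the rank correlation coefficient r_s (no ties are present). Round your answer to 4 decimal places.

Rank x: 5, 1, 2, 4, 6, 3
Rank y: 2, 5, 3, 4, 1, 6
d = rank(x) − rank(y): 3, -4, -1, 0, 5, -3; Σd² = 60
ρ = 1 − 6Σd² / [n(n²−1)] = 1 − 6×60 / (6×35) = 1 − 360/210 ≈ -0.7143

-0.7143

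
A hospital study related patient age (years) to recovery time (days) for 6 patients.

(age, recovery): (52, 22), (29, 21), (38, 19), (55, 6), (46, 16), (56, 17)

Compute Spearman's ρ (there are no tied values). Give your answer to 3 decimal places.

Rank age: 4, 1, 2, 5, 3, 6
Rank recovery: 6, 5, 4, 1, 2, 3
d = rank(age) − rank(recovery): -2, -4, -2, 4, 1, 3; Σd² = 50
ρ = 1 − 6Σd² / [n(n²−1)] = 1 − 6×50 / (6×35) = 1 − 300/210 ≈ -0.429

-0.429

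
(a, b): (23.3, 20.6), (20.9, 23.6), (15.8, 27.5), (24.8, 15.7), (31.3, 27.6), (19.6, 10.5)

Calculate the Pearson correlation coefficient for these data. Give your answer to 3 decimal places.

n = 6, Σa = 135.7, Σb = 125.5, Σa² = 3208.23, Σb² = 2856.07, Σab = 2866.76
nΣab − ΣaΣb = 17200.56 − 17030.35 = 170.21
nΣa² − (Σa)² = 19249.38 − 18414.49 = 834.89; nΣb² − (Σb)² = 17136.42 − 15750.25 = 1386.17
r = 170.21 / √(834.89 × 1386.17) = 170.21 / 1075.7785 ≈ 0.158

0.158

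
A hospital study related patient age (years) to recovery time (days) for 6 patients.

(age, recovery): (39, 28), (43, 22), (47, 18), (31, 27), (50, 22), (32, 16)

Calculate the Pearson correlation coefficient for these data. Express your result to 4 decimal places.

n = 6, Σx = 242, Σy = 133, Σx² = 10064, Σy² = 3061, Σxy = 5333
nΣxy − ΣxΣy = 31998 − 32186 = -188
nΣx² − (Σx)² = 60384 − 58564 = 1820; nΣy² − (Σy)² = 18366 − 17689 = 677
r = -188 / √(1820 × 677) = -188 / 1110.0180 ≈ -0.1694

-0.1694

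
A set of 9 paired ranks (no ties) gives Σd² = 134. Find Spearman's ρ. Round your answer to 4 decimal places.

ρ = 1 − 6Σd² / [n(n²−1)] = 1 − 6×134 / (9×80)
  = 1 − 804/720 = 1 − 1.11667 ≈ -0.1167

-0.1167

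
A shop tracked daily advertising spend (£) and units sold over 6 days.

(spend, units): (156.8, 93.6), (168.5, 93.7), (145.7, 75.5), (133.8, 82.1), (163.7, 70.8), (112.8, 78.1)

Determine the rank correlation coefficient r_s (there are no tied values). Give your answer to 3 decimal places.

Rank spend: 4, 6, 3, 2, 5, 1
Rank units: 5, 6, 2, 4, 1, 3
d = rank(spend) − rank(units): -1, 0, 1, -2, 4, -2; Σd² = 26
ρ = 1 − 6Σd² / [n(n²−1)] = 1 − 6×26 / (6×35) = 1 − 156/210 ≈ 0.257

0.257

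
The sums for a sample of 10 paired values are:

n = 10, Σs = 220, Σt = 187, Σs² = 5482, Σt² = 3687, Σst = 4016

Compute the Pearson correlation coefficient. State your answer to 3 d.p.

r = (nΣst − ΣsΣt) / √[(nΣs² − (Σs)²)(nΣt² − (Σt)²)]
Numerator: 10×4016 − 220×187 = -980
Denominator: √[(54820 − 48400)(36870 − 34969)] = √[6420 × 1901] = 3493.4825
r = -980 / 3493.4825 ≈ -0.281

-0.281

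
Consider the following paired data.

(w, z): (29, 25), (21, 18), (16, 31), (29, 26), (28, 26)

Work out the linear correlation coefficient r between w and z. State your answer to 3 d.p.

n = 5, Σw = 123, Σz = 126, Σw² = 3163, Σz² = 3262, Σwz = 3081
nΣwz − ΣwΣz = 15405 − 15498 = -93
nΣw² − (Σw)² = 15815 − 15129 = 686; nΣz² − (Σz)² = 16310 − 15876 = 434
r = -93 / √(686 × 434) = -93 / 545.6409 ≈ -0.170

-0.170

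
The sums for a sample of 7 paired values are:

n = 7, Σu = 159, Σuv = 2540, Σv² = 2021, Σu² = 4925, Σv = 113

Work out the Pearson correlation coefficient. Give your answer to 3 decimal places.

r = (nΣuv − ΣuΣv) / √[(nΣu² − (Σu)²)(nΣv² − (Σv)²)]
Numerator: 7×2540 − 159×113 = -187
Denominator: √[(34475 − 25281)(14147 − 12769)] = √[9194 × 1378] = 3559.4005
r = -187 / 3559.4005 ≈ -0.053

-0.053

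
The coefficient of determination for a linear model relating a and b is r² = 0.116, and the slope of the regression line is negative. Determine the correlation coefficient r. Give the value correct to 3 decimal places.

|r| = √0.116 = 0.341
The association is negative, so r = −0.341.

-0.341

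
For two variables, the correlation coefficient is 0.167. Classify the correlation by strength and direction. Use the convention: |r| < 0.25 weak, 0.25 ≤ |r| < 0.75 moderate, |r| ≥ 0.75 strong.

weak positive

r = 0.167 > 0 so the relationship is positive.
|r| = 0.167, which falls in the weak range.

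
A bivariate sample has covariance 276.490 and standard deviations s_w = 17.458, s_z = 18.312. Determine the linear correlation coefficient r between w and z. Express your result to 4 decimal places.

0.8649

r = Cov(w,z) / (s_w · s_z) = 276.490 / (17.458 × 18.312)
  = 276.490 / 319.6909 ≈ 0.8649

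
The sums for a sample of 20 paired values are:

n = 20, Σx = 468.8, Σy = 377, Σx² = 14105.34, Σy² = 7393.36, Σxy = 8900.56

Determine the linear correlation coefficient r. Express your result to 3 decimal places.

0.067

r = (nΣxy − ΣxΣy) / √[(nΣx² − (Σx)²)(nΣy² − (Σy)²)]
Numerator: 20×8900.56 − 468.8×377 = 1273.6
Denominator: √[(282106.8 − 219773.44)(147867.2 − 142129)] = √[62333.36 × 5738.2] = 18912.4638
r = 1273.6 / 18912.4638 ≈ 0.067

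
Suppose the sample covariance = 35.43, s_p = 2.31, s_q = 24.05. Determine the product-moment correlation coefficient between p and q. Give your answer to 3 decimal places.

0.638

r = Cov(p,q) / (s_p · s_q) = 35.43 / (2.31 × 24.05)
  = 35.43 / 55.5555 ≈ 0.638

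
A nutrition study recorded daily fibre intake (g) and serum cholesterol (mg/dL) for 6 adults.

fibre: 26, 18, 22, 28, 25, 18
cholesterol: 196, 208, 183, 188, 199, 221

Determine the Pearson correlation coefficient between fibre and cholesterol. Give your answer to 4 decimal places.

n = 6, Σx = 137, Σy = 1195, Σx² = 3217, Σy² = 238955, Σxy = 27083
nΣxy − ΣxΣy = 162498 − 163715 = -1217
nΣx² − (Σx)² = 19302 − 18769 = 533; nΣy² − (Σy)² = 1433730 − 1428025 = 5705
r = -1217 / √(533 × 5705) = -1217 / 1743.7789 ≈ -0.6979

-0.6979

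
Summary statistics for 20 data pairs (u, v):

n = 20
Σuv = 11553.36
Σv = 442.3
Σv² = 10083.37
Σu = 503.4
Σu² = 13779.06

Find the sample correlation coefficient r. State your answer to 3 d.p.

r = (nΣuv − ΣuΣv) / √[(nΣu² − (Σu)²)(nΣv² − (Σv)²)]
Numerator: 20×11553.36 − 503.4×442.3 = 8413.38
Denominator: √[(275581.2 − 253411.56)(201667.4 − 195629.29)] = √[22169.64 × 6038.11] = 11569.9060
r = 8413.38 / 11569.9060 ≈ 0.727

0.727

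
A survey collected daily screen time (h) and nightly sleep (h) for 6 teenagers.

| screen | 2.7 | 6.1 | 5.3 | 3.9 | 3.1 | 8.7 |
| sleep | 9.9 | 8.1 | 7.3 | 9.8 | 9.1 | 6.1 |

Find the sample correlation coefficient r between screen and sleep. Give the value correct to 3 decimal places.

-0.921

n = 6, Σx = 29.8, Σy = 50.3, Σx² = 173.1, Σy² = 432.97, Σxy = 234.33
nΣxy − ΣxΣy = 1405.98 − 1498.94 = -92.96
nΣx² − (Σx)² = 1038.6 − 888.04 = 150.56; nΣy² − (Σy)² = 2597.82 − 2530.09 = 67.73
r = -92.96 / √(150.56 × 67.73) = -92.96 / 100.9823 ≈ -0.921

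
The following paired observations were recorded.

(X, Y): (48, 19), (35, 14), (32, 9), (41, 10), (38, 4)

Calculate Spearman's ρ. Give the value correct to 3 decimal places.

Rank X: 5, 2, 1, 4, 3
Rank Y: 5, 4, 2, 3, 1
d = rank(X) − rank(Y): 0, -2, -1, 1, 2; Σd² = 10
ρ = 1 − 6Σd² / [n(n²−1)] = 1 − 6×10 / (5×24) = 1 − 60/120 ≈ 0.500

0.500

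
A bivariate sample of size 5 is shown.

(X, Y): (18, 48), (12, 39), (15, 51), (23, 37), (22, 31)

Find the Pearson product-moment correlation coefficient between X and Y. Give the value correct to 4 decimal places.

-0.5130

n = 5, ΣX = 90, ΣY = 206, ΣX² = 1706, ΣY² = 8756, ΣXY = 3630
nΣXY − ΣXΣY = 18150 − 18540 = -390
nΣX² − (ΣX)² = 8530 − 8100 = 430; nΣY² − (ΣY)² = 43780 − 42436 = 1344
r = -390 / √(430 × 1344) = -390 / 760.2105 ≈ -0.5130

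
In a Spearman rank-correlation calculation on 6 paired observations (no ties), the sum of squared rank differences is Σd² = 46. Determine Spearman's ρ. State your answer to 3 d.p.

ρ = 1 − 6Σd² / [n(n²−1)] = 1 − 6×46 / (6×35)
  = 1 − 276/210 = 1 − 1.3143 ≈ -0.314

-0.314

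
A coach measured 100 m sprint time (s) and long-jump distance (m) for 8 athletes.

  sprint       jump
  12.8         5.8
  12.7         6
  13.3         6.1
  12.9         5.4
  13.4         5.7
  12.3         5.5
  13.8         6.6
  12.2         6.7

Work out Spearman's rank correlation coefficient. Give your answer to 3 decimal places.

Rank sprint: 4, 3, 6, 5, 7, 2, 8, 1
Rank jump: 4, 5, 6, 1, 3, 2, 7, 8
d = rank(sprint) − rank(jump): 0, -2, 0, 4, 4, 0, 1, -7; Σd² = 86
ρ = 1 − 6Σd² / [n(n²−1)] = 1 − 6×86 / (8×63) = 1 − 516/504 ≈ -0.024

-0.024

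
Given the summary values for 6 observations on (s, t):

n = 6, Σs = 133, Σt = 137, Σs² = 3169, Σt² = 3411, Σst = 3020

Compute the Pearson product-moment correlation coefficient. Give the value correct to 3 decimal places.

-0.067

r = (nΣst − ΣsΣt) / √[(nΣs² − (Σs)²)(nΣt² − (Σt)²)]
Numerator: 6×3020 − 133×137 = -101
Denominator: √[(19014 − 17689)(20466 − 18769)] = √[1325 × 1697] = 1499.5083
r = -101 / 1499.5083 ≈ -0.067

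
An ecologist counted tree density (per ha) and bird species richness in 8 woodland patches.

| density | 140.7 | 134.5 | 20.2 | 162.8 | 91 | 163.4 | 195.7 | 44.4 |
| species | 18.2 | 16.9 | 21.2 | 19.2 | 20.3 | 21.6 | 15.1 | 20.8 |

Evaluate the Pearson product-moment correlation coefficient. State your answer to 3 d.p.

n = 8, Σx = 952.7, Σy = 153.3, Σx² = 140049.03, Σy² = 2974.23, Σxy = 17643.12
nΣxy − ΣxΣy = 141144.96 − 146048.91 = -4903.95
nΣx² − (Σx)² = 1120392.24 − 907637.29 = 212754.95; nΣy² − (Σy)² = 23793.84 − 23500.89 = 292.95
r = -4903.95 / √(212754.95 × 292.95) = -4903.95 / 7894.7174 ≈ -0.621

-0.621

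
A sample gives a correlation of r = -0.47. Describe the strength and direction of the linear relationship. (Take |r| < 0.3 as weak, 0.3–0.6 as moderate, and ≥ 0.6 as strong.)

moderate negative

r = -0.47 < 0 so the relationship is negative.
|r| = 0.47, which falls in the moderate range.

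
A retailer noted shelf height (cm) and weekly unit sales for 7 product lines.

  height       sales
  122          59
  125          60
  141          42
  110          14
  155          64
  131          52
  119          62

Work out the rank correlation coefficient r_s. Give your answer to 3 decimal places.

0.321

Rank height: 3, 4, 6, 1, 7, 5, 2
Rank sales: 4, 5, 2, 1, 7, 3, 6
d = rank(height) − rank(sales): -1, -1, 4, 0, 0, 2, -4; Σd² = 38
ρ = 1 − 6Σd² / [n(n²−1)] = 1 − 6×38 / (7×48) = 1 − 228/336 ≈ 0.321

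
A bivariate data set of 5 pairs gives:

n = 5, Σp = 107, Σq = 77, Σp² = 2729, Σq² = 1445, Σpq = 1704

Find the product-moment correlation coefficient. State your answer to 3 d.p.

0.167

r = (nΣpq − ΣpΣq) / √[(nΣp² − (Σp)²)(nΣq² − (Σq)²)]
Numerator: 5×1704 − 107×77 = 281
Denominator: √[(13645 − 11449)(7225 − 5929)] = √[2196 × 1296] = 1687.0139
r = 281 / 1687.0139 ≈ 0.167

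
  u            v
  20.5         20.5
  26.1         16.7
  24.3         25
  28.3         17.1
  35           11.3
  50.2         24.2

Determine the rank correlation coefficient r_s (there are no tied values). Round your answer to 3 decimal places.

-0.257

Rank u: 1, 3, 2, 4, 5, 6
Rank v: 4, 2, 6, 3, 1, 5
d = rank(u) − rank(v): -3, 1, -4, 1, 4, 1; Σd² = 44
ρ = 1 − 6Σd² / [n(n²−1)] = 1 − 6×44 / (6×35) = 1 − 264/210 ≈ -0.257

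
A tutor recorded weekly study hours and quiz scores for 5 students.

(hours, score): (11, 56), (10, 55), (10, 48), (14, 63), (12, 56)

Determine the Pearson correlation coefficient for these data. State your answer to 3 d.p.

n = 5, Σx = 57, Σy = 278, Σx² = 661, Σy² = 15570, Σxy = 3200
nΣxy − ΣxΣy = 16000 − 15846 = 154
nΣx² − (Σx)² = 3305 − 3249 = 56; nΣy² − (Σy)² = 77850 − 77284 = 566
r = 154 / √(56 × 566) = 154 / 178.0337 ≈ 0.865

0.865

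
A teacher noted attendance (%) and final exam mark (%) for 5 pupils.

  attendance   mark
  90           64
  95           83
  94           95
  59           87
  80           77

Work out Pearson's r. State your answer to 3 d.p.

-0.106

n = 5, Σx = 418, Σy = 406, Σx² = 35842, Σy² = 33508, Σxy = 33868
nΣxy − ΣxΣy = 169340 − 169708 = -368
nΣx² − (Σx)² = 179210 − 174724 = 4486; nΣy² − (Σy)² = 167540 − 164836 = 2704
r = -368 / √(4486 × 2704) = -368 / 3482.8356 ≈ -0.106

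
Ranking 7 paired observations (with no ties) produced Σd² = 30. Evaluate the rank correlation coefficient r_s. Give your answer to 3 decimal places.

0.464

ρ = 1 − 6Σd² / [n(n²−1)] = 1 − 6×30 / (7×48)
  = 1 − 180/336 = 1 − 0.5357 ≈ 0.464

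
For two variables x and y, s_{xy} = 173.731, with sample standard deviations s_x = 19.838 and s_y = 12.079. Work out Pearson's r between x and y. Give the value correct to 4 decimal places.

r = Cov(x,y) / (s_x · s_y) = 173.731 / (19.838 × 12.079)
  = 173.731 / 239.6232 ≈ 0.7250

0.7250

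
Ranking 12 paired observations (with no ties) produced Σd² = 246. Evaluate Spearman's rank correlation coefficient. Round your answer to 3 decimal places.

ρ = 1 − 6Σd² / [n(n²−1)] = 1 − 6×246 / (12×143)
  = 1 − 1476/1716 = 1 − 0.8601 ≈ 0.140

0.140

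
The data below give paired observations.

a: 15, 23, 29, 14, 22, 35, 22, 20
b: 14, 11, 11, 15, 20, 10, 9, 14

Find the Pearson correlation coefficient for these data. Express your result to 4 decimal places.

n = 8, Σa = 180, Σb = 104, Σa² = 4384, Σb² = 1440, Σab = 2260
nΣab − ΣaΣb = 18080 − 18720 = -640
nΣa² − (Σa)² = 35072 − 32400 = 2672; nΣb² − (Σb)² = 11520 − 10816 = 704
r = -640 / √(2672 × 704) = -640 / 1371.5276 ≈ -0.4666

-0.4666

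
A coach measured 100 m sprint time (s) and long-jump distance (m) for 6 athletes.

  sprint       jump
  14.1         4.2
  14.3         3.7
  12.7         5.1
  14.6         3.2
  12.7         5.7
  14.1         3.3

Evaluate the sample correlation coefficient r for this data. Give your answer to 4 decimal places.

n = 6, Σx = 82.5, Σy = 25.2, Σx² = 1137.85, Σy² = 110.96, Σxy = 342.54
nΣxy − ΣxΣy = 2055.24 − 2079 = -23.76
nΣx² − (Σx)² = 6827.1 − 6806.25 = 20.85; nΣy² − (Σy)² = 665.76 − 635.04 = 30.72
r = -23.76 / √(20.85 × 30.72) = -23.76 / 25.3083 ≈ -0.9388

-0.9388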